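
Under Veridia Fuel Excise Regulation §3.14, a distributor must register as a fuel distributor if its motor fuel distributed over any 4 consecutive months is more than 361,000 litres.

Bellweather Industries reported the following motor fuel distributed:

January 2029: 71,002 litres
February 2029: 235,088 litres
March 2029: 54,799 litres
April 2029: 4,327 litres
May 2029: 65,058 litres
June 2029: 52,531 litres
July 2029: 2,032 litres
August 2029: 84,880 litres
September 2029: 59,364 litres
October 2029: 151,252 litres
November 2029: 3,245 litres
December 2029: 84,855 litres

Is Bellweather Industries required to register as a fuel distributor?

Yes

January 2029–April 2029: 71,002 litres + 235,088 litres + 54,799 litres + 4,327 litres = 365,216 litres (over)
February 2029–May 2029: 235,088 litres + 54,799 litres + 4,327 litres + 65,058 litres = 359,272 litres (under)
March 2029–June 2029: 54,799 litres + 4,327 litres + 65,058 litres + 52,531 litres = 176,715 litres (under)
April 2029–July 2029: 4,327 litres + 65,058 litres + 52,531 litres + 2,032 litres = 123,948 litres (under)
May 2029–August 2029: 65,058 litres + 52,531 litres + 2,032 litres + 84,880 litres = 204,501 litres (under)
June 2029–September 2029: 52,531 litres + 2,032 litres + 84,880 litres + 59,364 litres = 198,807 litres (under)
July 2029–October 2029: 2,032 litres + 84,880 litres + 59,364 litres + 151,252 litres = 297,528 litres (under)
August 2029–November 2029: 84,880 litres + 59,364 litres + 151,252 litres + 3,245 litres = 298,741 litres (under)
September 2029–December 2029: 59,364 litres + 151,252 litres + 3,245 litres + 84,855 litres = 298,716 litres (under)
At least one window exceeds 361,000 litres.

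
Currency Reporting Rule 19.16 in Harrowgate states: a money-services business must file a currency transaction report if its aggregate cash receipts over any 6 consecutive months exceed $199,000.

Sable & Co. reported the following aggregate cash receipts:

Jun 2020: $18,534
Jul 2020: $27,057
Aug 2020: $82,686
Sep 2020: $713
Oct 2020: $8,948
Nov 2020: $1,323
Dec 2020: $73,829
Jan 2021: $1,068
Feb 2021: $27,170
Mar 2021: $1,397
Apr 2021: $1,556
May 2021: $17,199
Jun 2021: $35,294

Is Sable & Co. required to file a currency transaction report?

No

Jun 2020–Nov 2020: $18,534 + $27,057 + $82,686 + $713 + $8,948 + $1,323 = $139,261 (under)
Jul 2020–Dec 2020: $27,057 + $82,686 + $713 + $8,948 + $1,323 + $73,829 = $194,556 (under)
Aug 2020–Jan 2021: $82,686 + $713 + $8,948 + $1,323 + $73,829 + $1,068 = $168,567 (under)
Sep 2020–Feb 2021: $713 + $8,948 + $1,323 + $73,829 + $1,068 + $27,170 = $113,051 (under)
Oct 2020–Mar 2021: $8,948 + $1,323 + $73,829 + $1,068 + $27,170 + $1,397 = $113,735 (under)
Nov 2020–Apr 2021: $1,323 + $73,829 + $1,068 + $27,170 + $1,397 + $1,556 = $106,343 (under)
Dec 2020–May 2021: $73,829 + $1,068 + $27,170 + $1,397 + $1,556 + $17,199 = $122,219 (under)
Jan 2021–Jun 2021: $1,068 + $27,170 + $1,397 + $1,556 + $17,199 + $35,294 = $83,684 (under)
No window exceeds $199,000.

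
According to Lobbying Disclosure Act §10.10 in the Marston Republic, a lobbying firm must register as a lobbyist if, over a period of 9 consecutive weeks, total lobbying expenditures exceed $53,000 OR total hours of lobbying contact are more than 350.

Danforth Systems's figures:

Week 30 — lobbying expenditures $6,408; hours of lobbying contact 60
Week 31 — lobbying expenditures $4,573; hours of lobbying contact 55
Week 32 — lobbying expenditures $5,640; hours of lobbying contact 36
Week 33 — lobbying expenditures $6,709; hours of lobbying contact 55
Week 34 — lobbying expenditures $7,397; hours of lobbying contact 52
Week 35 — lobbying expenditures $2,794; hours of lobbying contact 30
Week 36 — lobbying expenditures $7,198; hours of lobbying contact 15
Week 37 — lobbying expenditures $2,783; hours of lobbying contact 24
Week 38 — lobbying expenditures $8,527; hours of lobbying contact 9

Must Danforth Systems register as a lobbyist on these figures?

No

Total lobbying expenditures: $6,408 + $4,573 + $5,640 + $6,709 + $7,397 + $2,794 + $7,198 + $2,783 + $8,527 = $52,029 (≤ $53,000).
Total hours of lobbying contact: 60 + 55 + 36 + 55 + 52 + 30 + 15 + 24 + 9 = 336 (≤ 350).
The test is 'or': neither threshold is exceeded.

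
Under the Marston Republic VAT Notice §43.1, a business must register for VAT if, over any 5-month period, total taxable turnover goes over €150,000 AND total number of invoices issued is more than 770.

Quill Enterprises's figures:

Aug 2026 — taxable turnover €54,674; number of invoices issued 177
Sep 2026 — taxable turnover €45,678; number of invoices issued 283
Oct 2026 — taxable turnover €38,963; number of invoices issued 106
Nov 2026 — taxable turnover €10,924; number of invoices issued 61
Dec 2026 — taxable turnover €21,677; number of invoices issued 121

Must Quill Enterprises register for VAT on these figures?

No

Total taxable turnover: €54,674 + €45,678 + €38,963 + €10,924 + €21,677 = €171,916 (> €150,000).
Total number of invoices issued: 177 + 283 + 106 + 61 + 121 = 748 (≤ 770).
The test is 'and': the rule requires both, and at least one is not exceeded.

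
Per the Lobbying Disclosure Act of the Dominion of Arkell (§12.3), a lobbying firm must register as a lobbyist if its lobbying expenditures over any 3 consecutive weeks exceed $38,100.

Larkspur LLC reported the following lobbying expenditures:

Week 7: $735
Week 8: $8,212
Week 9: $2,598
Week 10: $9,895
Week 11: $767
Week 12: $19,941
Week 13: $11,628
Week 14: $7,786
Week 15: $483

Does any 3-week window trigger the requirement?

Yes

Week 7–Week 9: $735 + $8,212 + $2,598 = $11,545 (under)
Week 8–Week 10: $8,212 + $2,598 + $9,895 = $20,705 (under)
Week 9–Week 11: $2,598 + $9,895 + $767 = $13,260 (under)
Week 10–Week 12: $9,895 + $767 + $19,941 = $30,603 (under)
Week 11–Week 13: $767 + $19,941 + $11,628 = $32,336 (under)
Week 12–Week 14: $19,941 + $11,628 + $7,786 = $39,355 (over)
Week 13–Week 15: $11,628 + $7,786 + $483 = $19,897 (under)
At least one window exceeds $38,100.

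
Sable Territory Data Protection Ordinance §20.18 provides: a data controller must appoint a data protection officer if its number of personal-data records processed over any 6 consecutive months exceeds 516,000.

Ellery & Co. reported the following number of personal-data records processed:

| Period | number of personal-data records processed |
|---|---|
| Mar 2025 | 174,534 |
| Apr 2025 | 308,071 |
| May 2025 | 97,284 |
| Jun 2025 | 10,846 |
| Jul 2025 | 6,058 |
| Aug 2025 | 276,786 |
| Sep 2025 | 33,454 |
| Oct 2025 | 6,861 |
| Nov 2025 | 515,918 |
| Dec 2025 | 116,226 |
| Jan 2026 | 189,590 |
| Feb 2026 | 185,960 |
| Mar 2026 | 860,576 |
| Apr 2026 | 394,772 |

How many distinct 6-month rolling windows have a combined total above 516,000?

Mar 2025–Aug 2025: 174,534 + 308,071 + 97,284 + 10,846 + 6,058 + 276,786 = 873,579 (over)
Apr 2025–Sep 2025: 308,071 + 97,284 + 10,846 + 6,058 + 276,786 + 33,454 = 732,499 (over)
May 2025–Oct 2025: 97,284 + 10,846 + 6,058 + 276,786 + 33,454 + 6,861 = 431,289 (under)
Jun 2025–Nov 2025: 10,846 + 6,058 + 276,786 + 33,454 + 6,861 + 515,918 = 849,923 (over)
Jul 2025–Dec 2025: 6,058 + 276,786 + 33,454 + 6,861 + 515,918 + 116,226 = 955,303 (over)
Aug 2025–Jan 2026: 276,786 + 33,454 + 6,861 + 515,918 + 116,226 + 189,590 = 1,138,835 (over)
Sep 2025–Feb 2026: 33,454 + 6,861 + 515,918 + 116,226 + 189,590 + 185,960 = 1,048,009 (over)
Oct 2025–Mar 2026: 6,861 + 515,918 + 116,226 + 189,590 + 185,960 + 860,576 = 1,875,131 (over)
Nov 2025–Apr 2026: 515,918 + 116,226 + 189,590 + 185,960 + 860,576 + 394,772 = 2,263,042 (over)
8 windows exceed the threshold.

8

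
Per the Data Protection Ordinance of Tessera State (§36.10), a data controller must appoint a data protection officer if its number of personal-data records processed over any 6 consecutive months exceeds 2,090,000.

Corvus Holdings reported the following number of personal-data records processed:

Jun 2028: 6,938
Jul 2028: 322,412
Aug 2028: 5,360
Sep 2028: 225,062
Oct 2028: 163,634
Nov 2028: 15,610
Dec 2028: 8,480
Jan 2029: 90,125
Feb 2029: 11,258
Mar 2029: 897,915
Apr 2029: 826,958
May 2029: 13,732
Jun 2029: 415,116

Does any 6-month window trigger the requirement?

Jun 2028–Nov 2028: 6,938 + 322,412 + 5,360 + 225,062 + 163,634 + 15,610 = 739,016 (under)
Jul 2028–Dec 2028: 322,412 + 5,360 + 225,062 + 163,634 + 15,610 + 8,480 = 740,558 (under)
Aug 2028–Jan 2029: 5,360 + 225,062 + 163,634 + 15,610 + 8,480 + 90,125 = 508,271 (under)
Sep 2028–Feb 2029: 225,062 + 163,634 + 15,610 + 8,480 + 90,125 + 11,258 = 514,169 (under)
Oct 2028–Mar 2029: 163,634 + 15,610 + 8,480 + 90,125 + 11,258 + 897,915 = 1,187,022 (under)
Nov 2028–Apr 2029: 15,610 + 8,480 + 90,125 + 11,258 + 897,915 + 826,958 = 1,850,346 (under)
Dec 2028–May 2029: 8,480 + 90,125 + 11,258 + 897,915 + 826,958 + 13,732 = 1,848,468 (under)
Jan 2029–Jun 2029: 90,125 + 11,258 + 897,915 + 826,958 + 13,732 + 415,116 = 2,255,104 (over)
At least one window exceeds 2,090,000.

Yes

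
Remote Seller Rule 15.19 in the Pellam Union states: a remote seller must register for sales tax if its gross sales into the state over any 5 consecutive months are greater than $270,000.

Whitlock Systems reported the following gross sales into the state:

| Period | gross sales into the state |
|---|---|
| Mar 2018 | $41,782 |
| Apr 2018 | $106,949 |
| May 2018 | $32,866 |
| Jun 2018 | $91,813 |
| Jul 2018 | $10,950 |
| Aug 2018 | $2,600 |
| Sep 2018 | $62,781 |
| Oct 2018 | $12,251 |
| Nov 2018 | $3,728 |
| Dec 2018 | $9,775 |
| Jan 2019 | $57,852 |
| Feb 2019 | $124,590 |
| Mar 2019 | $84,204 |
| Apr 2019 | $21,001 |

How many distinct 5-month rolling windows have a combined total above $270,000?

Mar 2018–Jul 2018: $41,782 + $106,949 + $32,866 + $91,813 + $10,950 = $284,360 (over)
Apr 2018–Aug 2018: $106,949 + $32,866 + $91,813 + $10,950 + $2,600 = $245,178 (under)
May 2018–Sep 2018: $32,866 + $91,813 + $10,950 + $2,600 + $62,781 = $201,010 (under)
Jun 2018–Oct 2018: $91,813 + $10,950 + $2,600 + $62,781 + $12,251 = $180,395 (under)
Jul 2018–Nov 2018: $10,950 + $2,600 + $62,781 + $12,251 + $3,728 = $92,310 (under)
Aug 2018–Dec 2018: $2,600 + $62,781 + $12,251 + $3,728 + $9,775 = $91,135 (under)
Sep 2018–Jan 2019: $62,781 + $12,251 + $3,728 + $9,775 + $57,852 = $146,387 (under)
Oct 2018–Feb 2019: $12,251 + $3,728 + $9,775 + $57,852 + $124,590 = $208,196 (under)
Nov 2018–Mar 2019: $3,728 + $9,775 + $57,852 + $124,590 + $84,204 = $280,149 (over)
Dec 2018–Apr 2019: $9,775 + $57,852 + $124,590 + $84,204 + $21,001 = $297,422 (over)
3 windows exceed the threshold.

3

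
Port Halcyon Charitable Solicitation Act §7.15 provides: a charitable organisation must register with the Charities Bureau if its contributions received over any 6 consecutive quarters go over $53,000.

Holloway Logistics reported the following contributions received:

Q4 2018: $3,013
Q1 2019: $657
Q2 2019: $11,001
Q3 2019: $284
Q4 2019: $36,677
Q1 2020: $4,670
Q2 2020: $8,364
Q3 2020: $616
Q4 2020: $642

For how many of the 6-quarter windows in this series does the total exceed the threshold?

Q4 2018–Q1 2020: $3,013 + $657 + $11,001 + $284 + $36,677 + $4,670 = $56,302 (over)
Q1 2019–Q2 2020: $657 + $11,001 + $284 + $36,677 + $4,670 + $8,364 = $61,653 (over)
Q2 2019–Q3 2020: $11,001 + $284 + $36,677 + $4,670 + $8,364 + $616 = $61,612 (over)
Q3 2019–Q4 2020: $284 + $36,677 + $4,670 + $8,364 + $616 + $642 = $51,253 (under)
3 windows exceed the threshold.

3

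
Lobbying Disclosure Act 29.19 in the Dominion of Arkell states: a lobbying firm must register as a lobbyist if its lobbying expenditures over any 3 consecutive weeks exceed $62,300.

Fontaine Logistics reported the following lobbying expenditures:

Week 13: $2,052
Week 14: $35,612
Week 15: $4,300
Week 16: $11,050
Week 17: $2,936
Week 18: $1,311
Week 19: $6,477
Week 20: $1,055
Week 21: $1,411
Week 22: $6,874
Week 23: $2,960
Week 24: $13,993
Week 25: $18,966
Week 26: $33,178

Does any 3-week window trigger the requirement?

Yes

Week 13–Week 15: $2,052 + $35,612 + $4,300 = $41,964 (under)
Week 14–Week 16: $35,612 + $4,300 + $11,050 = $50,962 (under)
Week 15–Week 17: $4,300 + $11,050 + $2,936 = $18,286 (under)
Week 16–Week 18: $11,050 + $2,936 + $1,311 = $15,297 (under)
Week 17–Week 19: $2,936 + $1,311 + $6,477 = $10,724 (under)
Week 18–Week 20: $1,311 + $6,477 + $1,055 = $8,843 (under)
Week 19–Week 21: $6,477 + $1,055 + $1,411 = $8,943 (under)
Week 20–Week 22: $1,055 + $1,411 + $6,874 = $9,340 (under)
Week 21–Week 23: $1,411 + $6,874 + $2,960 = $11,245 (under)
Week 22–Week 24: $6,874 + $2,960 + $13,993 = $23,827 (under)
Week 23–Week 25: $2,960 + $13,993 + $18,966 = $35,919 (under)
Week 24–Week 26: $13,993 + $18,966 + $33,178 = $66,137 (over)
At least one window exceeds $62,300.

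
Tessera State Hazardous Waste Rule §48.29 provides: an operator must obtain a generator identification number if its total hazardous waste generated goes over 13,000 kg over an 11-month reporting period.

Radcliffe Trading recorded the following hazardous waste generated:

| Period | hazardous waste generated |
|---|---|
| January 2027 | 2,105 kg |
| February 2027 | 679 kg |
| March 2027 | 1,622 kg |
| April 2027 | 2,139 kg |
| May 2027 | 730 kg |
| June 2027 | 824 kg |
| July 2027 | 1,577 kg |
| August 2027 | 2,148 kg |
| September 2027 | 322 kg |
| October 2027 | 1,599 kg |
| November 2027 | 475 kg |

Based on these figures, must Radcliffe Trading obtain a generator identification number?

Yes

Total hazardous waste generated: 2,105 kg + 679 kg + 1,622 kg + 2,139 kg + 730 kg + 824 kg + 1,577 kg + 2,148 kg + 322 kg + 1,599 kg + 475 kg = 14,220 kg.
14,220 kg > 13,000 kg, so the threshold is exceeded.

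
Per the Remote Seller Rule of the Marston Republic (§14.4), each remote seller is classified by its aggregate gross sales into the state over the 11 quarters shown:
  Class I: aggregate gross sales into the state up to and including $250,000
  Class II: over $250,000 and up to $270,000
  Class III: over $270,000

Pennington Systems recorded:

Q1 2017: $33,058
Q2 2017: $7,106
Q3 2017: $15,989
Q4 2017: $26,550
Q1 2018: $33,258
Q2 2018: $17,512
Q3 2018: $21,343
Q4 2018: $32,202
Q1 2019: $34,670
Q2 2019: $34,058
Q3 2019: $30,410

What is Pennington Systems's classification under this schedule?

Class III

Aggregate gross sales into the state: $33,058 + $7,106 + $15,989 + $26,550 + $33,258 + $17,512 + $21,343 + $32,202 + $34,670 + $34,058 + $30,410 = $286,156.
$286,156 > $270,000, so Class III applies.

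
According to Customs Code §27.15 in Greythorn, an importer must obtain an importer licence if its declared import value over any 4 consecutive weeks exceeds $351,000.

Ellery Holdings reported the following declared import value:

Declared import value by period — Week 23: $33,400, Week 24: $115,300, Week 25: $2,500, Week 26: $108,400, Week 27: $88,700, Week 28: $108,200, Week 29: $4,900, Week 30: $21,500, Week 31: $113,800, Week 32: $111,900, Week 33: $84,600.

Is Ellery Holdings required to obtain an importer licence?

Week 23–Week 26: $33,400 + $115,300 + $2,500 + $108,400 = $259,600 (under)
Week 24–Week 27: $115,300 + $2,500 + $108,400 + $88,700 = $314,900 (under)
Week 25–Week 28: $2,500 + $108,400 + $88,700 + $108,200 = $307,800 (under)
Week 26–Week 29: $108,400 + $88,700 + $108,200 + $4,900 = $310,200 (under)
Week 27–Week 30: $88,700 + $108,200 + $4,900 + $21,500 = $223,300 (under)
Week 28–Week 31: $108,200 + $4,900 + $21,500 + $113,800 = $248,400 (under)
Week 29–Week 32: $4,900 + $21,500 + $113,800 + $111,900 = $252,100 (under)
Week 30–Week 33: $21,500 + $113,800 + $111,900 + $84,600 = $331,800 (under)
No window exceeds $351,000.

No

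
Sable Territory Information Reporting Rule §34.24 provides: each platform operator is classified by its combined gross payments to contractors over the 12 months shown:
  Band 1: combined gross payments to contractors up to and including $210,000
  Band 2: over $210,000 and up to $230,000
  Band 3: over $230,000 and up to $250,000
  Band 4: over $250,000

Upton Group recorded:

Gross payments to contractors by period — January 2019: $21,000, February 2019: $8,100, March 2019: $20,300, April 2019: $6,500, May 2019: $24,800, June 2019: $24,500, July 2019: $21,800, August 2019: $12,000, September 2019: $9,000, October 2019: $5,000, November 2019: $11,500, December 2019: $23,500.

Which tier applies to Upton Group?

Combined gross payments to contractors: $21,000 + $8,100 + $20,300 + $6,500 + $24,800 + $24,500 + $21,800 + $12,000 + $9,000 + $5,000 + $11,500 + $23,500 = $188,000.
$188,000 ≤ $210,000, so Band 1 applies.

Band 1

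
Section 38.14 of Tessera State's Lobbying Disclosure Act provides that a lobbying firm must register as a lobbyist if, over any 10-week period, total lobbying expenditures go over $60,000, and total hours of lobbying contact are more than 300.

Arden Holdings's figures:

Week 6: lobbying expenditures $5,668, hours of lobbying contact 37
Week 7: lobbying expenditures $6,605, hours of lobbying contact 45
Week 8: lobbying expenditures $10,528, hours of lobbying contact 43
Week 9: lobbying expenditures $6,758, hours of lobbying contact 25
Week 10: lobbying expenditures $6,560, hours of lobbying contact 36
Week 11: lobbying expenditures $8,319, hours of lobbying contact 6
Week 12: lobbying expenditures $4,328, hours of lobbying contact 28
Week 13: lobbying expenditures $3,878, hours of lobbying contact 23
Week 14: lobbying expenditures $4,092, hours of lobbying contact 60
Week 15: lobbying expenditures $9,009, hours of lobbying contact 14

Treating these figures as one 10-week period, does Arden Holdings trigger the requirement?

Total lobbying expenditures: $5,668 + $6,605 + $10,528 + $6,758 + $6,560 + $8,319 + $4,328 + $3,878 + $4,092 + $9,009 = $65,745 (> $60,000).
Total hours of lobbying contact: 37 + 45 + 43 + 25 + 36 + 6 + 28 + 23 + 60 + 14 = 317 (> 300).
The test is 'and': both thresholds are exceeded.

Yes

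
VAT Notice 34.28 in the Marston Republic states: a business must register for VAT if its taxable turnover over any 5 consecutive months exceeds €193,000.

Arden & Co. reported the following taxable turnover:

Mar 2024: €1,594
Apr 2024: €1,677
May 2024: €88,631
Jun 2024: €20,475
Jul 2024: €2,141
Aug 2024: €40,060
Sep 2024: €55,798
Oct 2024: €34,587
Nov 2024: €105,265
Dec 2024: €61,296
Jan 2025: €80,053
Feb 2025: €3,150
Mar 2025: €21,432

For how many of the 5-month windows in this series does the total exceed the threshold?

6

Mar 2024–Jul 2024: €1,594 + €1,677 + €88,631 + €20,475 + €2,141 = €114,518 (under)
Apr 2024–Aug 2024: €1,677 + €88,631 + €20,475 + €2,141 + €40,060 = €152,984 (under)
May 2024–Sep 2024: €88,631 + €20,475 + €2,141 + €40,060 + €55,798 = €207,105 (over)
Jun 2024–Oct 2024: €20,475 + €2,141 + €40,060 + €55,798 + €34,587 = €153,061 (under)
Jul 2024–Nov 2024: €2,141 + €40,060 + €55,798 + €34,587 + €105,265 = €237,851 (over)
Aug 2024–Dec 2024: €40,060 + €55,798 + €34,587 + €105,265 + €61,296 = €297,006 (over)
Sep 2024–Jan 2025: €55,798 + €34,587 + €105,265 + €61,296 + €80,053 = €336,999 (over)
Oct 2024–Feb 2025: €34,587 + €105,265 + €61,296 + €80,053 + €3,150 = €284,351 (over)
Nov 2024–Mar 2025: €105,265 + €61,296 + €80,053 + €3,150 + €21,432 = €271,196 (over)
6 windows exceed the threshold.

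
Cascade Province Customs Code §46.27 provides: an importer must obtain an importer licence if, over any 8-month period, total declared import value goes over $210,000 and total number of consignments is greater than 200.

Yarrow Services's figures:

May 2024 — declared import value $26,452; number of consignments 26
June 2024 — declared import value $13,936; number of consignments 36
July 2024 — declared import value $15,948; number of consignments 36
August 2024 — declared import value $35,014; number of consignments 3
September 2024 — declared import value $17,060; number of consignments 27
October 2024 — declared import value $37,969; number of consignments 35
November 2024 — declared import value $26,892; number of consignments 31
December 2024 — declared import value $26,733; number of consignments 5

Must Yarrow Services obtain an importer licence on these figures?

No

Total declared import value: $26,452 + $13,936 + $15,948 + $35,014 + $17,060 + $37,969 + $26,892 + $26,733 = $200,004 (≤ $210,000).
Total number of consignments: 26 + 36 + 36 + 3 + 27 + 35 + 31 + 5 = 199 (≤ 200).
The test is 'and': the rule requires both, and at least one is not exceeded.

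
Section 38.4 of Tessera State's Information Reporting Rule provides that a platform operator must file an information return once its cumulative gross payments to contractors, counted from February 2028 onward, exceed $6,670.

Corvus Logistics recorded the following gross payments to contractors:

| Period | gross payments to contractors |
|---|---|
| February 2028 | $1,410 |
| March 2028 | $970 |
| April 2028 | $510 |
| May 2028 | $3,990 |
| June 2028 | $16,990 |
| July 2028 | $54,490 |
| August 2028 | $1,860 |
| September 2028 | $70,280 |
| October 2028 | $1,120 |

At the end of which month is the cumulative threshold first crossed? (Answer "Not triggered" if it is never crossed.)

Through February 2028: $1,410
Through March 2028: $2,380
Through April 2028: $2,890
Through May 2028: $6,880 ← exceeds threshold

May 2028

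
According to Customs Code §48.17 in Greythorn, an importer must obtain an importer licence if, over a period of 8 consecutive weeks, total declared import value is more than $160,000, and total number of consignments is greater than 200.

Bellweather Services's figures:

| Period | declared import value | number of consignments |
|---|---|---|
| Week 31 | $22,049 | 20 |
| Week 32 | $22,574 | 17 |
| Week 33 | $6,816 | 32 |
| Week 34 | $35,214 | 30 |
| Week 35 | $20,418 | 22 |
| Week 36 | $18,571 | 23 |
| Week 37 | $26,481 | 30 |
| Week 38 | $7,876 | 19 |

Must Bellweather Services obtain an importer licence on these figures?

No

Total declared import value: $22,049 + $22,574 + $6,816 + $35,214 + $20,418 + $18,571 + $26,481 + $7,876 = $159,999 (≤ $160,000).
Total number of consignments: 20 + 17 + 32 + 30 + 22 + 23 + 30 + 19 = 193 (≤ 200).
The test is 'and': the rule requires both, and at least one is not exceeded.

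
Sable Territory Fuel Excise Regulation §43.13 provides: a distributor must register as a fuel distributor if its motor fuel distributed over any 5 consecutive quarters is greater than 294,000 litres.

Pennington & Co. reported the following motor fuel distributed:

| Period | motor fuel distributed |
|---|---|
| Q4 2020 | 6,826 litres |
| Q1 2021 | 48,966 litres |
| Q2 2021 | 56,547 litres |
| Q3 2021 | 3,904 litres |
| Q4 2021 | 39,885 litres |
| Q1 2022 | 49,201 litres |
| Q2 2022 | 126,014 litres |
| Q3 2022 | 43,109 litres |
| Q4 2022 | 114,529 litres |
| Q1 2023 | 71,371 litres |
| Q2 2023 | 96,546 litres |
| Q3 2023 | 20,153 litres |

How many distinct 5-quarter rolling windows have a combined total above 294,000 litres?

Q4 2020–Q4 2021: 6,826 litres + 48,966 litres + 56,547 litres + 3,904 litres + 39,885 litres = 156,128 litres (under)
Q1 2021–Q1 2022: 48,966 litres + 56,547 litres + 3,904 litres + 39,885 litres + 49,201 litres = 198,503 litres (under)
Q2 2021–Q2 2022: 56,547 litres + 3,904 litres + 39,885 litres + 49,201 litres + 126,014 litres = 275,551 litres (under)
Q3 2021–Q3 2022: 3,904 litres + 39,885 litres + 49,201 litres + 126,014 litres + 43,109 litres = 262,113 litres (under)
Q4 2021–Q4 2022: 39,885 litres + 49,201 litres + 126,014 litres + 43,109 litres + 114,529 litres = 372,738 litres (over)
Q1 2022–Q1 2023: 49,201 litres + 126,014 litres + 43,109 litres + 114,529 litres + 71,371 litres = 404,224 litres (over)
Q2 2022–Q2 2023: 126,014 litres + 43,109 litres + 114,529 litres + 71,371 litres + 96,546 litres = 451,569 litres (over)
Q3 2022–Q3 2023: 43,109 litres + 114,529 litres + 71,371 litres + 96,546 litres + 20,153 litres = 345,708 litres (over)
4 windows exceed the threshold.

4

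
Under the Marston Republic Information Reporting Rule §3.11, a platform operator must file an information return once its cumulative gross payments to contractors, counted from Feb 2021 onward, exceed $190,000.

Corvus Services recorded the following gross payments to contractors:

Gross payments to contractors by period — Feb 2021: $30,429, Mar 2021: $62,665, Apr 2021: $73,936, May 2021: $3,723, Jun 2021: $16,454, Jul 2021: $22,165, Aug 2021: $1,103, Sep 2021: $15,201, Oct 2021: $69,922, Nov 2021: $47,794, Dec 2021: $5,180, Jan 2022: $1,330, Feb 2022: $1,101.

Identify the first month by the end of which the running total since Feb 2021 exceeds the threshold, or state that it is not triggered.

Through Feb 2021: $30,429
Through Mar 2021: $93,094
Through Apr 2021: $167,030
Through May 2021: $170,753
Through Jun 2021: $187,207
Through Jul 2021: $209,372 ← exceeds threshold

Jul 2021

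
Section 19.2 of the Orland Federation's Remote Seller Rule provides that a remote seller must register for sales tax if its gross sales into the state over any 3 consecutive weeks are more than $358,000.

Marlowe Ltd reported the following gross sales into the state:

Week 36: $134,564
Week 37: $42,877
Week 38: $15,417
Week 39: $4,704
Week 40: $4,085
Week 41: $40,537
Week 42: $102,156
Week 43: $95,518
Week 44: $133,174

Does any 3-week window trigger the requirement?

No

Week 36–Week 38: $134,564 + $42,877 + $15,417 = $192,858 (under)
Week 37–Week 39: $42,877 + $15,417 + $4,704 = $62,998 (under)
Week 38–Week 40: $15,417 + $4,704 + $4,085 = $24,206 (under)
Week 39–Week 41: $4,704 + $4,085 + $40,537 = $49,326 (under)
Week 40–Week 42: $4,085 + $40,537 + $102,156 = $146,778 (under)
Week 41–Week 43: $40,537 + $102,156 + $95,518 = $238,211 (under)
Week 42–Week 44: $102,156 + $95,518 + $133,174 = $330,848 (under)
No window exceeds $358,000.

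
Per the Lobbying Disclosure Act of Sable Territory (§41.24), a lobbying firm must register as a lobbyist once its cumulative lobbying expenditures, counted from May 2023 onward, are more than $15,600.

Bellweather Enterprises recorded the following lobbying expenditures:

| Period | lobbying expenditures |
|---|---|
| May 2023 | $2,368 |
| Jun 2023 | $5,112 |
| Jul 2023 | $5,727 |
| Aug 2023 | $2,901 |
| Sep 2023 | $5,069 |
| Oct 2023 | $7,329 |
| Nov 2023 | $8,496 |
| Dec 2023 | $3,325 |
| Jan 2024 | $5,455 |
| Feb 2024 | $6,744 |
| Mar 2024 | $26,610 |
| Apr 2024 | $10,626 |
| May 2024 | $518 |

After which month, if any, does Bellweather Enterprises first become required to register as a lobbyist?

Aug 2023

Through May 2023: $2,368
Through Jun 2023: $7,480
Through Jul 2023: $13,207
Through Aug 2023: $16,108 ← exceeds threshold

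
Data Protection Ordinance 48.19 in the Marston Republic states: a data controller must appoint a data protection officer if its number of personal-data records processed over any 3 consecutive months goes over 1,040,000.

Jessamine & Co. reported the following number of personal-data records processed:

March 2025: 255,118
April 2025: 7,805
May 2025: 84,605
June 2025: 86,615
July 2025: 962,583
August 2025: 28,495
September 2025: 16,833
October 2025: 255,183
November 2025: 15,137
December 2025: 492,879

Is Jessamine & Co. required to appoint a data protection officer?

Yes

March 2025–May 2025: 255,118 + 7,805 + 84,605 = 347,528 (under)
April 2025–June 2025: 7,805 + 84,605 + 86,615 = 179,025 (under)
May 2025–July 2025: 84,605 + 86,615 + 962,583 = 1,133,803 (over)
June 2025–August 2025: 86,615 + 962,583 + 28,495 = 1,077,693 (over)
July 2025–September 2025: 962,583 + 28,495 + 16,833 = 1,007,911 (under)
August 2025–October 2025: 28,495 + 16,833 + 255,183 = 300,511 (under)
September 2025–November 2025: 16,833 + 255,183 + 15,137 = 287,153 (under)
October 2025–December 2025: 255,183 + 15,137 + 492,879 = 763,199 (under)
At least one window exceeds 1,040,000.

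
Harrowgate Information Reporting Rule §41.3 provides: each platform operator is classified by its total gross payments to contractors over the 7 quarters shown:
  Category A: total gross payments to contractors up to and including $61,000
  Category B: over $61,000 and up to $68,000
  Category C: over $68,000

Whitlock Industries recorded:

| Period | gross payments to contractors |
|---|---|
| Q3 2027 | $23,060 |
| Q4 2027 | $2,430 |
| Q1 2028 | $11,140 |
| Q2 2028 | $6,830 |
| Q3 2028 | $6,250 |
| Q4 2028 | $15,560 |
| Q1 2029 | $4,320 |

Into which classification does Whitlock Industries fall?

Category C

Total gross payments to contractors: $23,060 + $2,430 + $11,140 + $6,830 + $6,250 + $15,560 + $4,320 = $69,590.
$69,590 > $68,000, so Category C applies.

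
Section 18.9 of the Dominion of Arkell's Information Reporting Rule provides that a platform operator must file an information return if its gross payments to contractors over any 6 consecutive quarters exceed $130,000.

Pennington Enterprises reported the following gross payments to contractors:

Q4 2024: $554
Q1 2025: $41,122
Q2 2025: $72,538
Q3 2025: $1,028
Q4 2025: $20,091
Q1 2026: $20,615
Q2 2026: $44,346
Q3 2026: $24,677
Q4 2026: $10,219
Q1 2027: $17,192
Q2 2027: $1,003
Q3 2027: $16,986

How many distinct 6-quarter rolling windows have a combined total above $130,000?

Q4 2024–Q1 2026: $554 + $41,122 + $72,538 + $1,028 + $20,091 + $20,615 = $155,948 (over)
Q1 2025–Q2 2026: $41,122 + $72,538 + $1,028 + $20,091 + $20,615 + $44,346 = $199,740 (over)
Q2 2025–Q3 2026: $72,538 + $1,028 + $20,091 + $20,615 + $44,346 + $24,677 = $183,295 (over)
Q3 2025–Q4 2026: $1,028 + $20,091 + $20,615 + $44,346 + $24,677 + $10,219 = $120,976 (under)
Q4 2025–Q1 2027: $20,091 + $20,615 + $44,346 + $24,677 + $10,219 + $17,192 = $137,140 (over)
Q1 2026–Q2 2027: $20,615 + $44,346 + $24,677 + $10,219 + $17,192 + $1,003 = $118,052 (under)
Q2 2026–Q3 2027: $44,346 + $24,677 + $10,219 + $17,192 + $1,003 + $16,986 = $114,423 (under)
4 windows exceed the threshold.

4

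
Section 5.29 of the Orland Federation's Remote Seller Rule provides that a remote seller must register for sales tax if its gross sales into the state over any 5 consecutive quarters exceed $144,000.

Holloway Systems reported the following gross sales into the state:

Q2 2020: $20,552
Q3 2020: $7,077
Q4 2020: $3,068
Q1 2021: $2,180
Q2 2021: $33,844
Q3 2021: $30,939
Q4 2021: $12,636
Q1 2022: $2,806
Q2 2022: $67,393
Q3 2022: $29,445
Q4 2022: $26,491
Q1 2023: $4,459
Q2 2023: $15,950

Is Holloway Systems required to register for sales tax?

Q2 2020–Q2 2021: $20,552 + $7,077 + $3,068 + $2,180 + $33,844 = $66,721 (under)
Q3 2020–Q3 2021: $7,077 + $3,068 + $2,180 + $33,844 + $30,939 = $77,108 (under)
Q4 2020–Q4 2021: $3,068 + $2,180 + $33,844 + $30,939 + $12,636 = $82,667 (under)
Q1 2021–Q1 2022: $2,180 + $33,844 + $30,939 + $12,636 + $2,806 = $82,405 (under)
Q2 2021–Q2 2022: $33,844 + $30,939 + $12,636 + $2,806 + $67,393 = $147,618 (over)
Q3 2021–Q3 2022: $30,939 + $12,636 + $2,806 + $67,393 + $29,445 = $143,219 (under)
Q4 2021–Q4 2022: $12,636 + $2,806 + $67,393 + $29,445 + $26,491 = $138,771 (under)
Q1 2022–Q1 2023: $2,806 + $67,393 + $29,445 + $26,491 + $4,459 = $130,594 (under)
Q2 2022–Q2 2023: $67,393 + $29,445 + $26,491 + $4,459 + $15,950 = $143,738 (under)
At least one window exceeds $144,000.

Yes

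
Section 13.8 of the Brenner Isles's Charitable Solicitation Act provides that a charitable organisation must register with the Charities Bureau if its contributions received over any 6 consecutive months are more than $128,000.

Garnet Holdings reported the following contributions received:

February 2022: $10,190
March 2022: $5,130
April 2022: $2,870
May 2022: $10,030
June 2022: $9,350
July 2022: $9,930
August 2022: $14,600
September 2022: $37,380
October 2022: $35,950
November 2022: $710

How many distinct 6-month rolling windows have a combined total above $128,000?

0

February 2022–July 2022: $10,190 + $5,130 + $2,870 + $10,030 + $9,350 + $9,930 = $47,500 (under)
March 2022–August 2022: $5,130 + $2,870 + $10,030 + $9,350 + $9,930 + $14,600 = $51,910 (under)
April 2022–September 2022: $2,870 + $10,030 + $9,350 + $9,930 + $14,600 + $37,380 = $84,160 (under)
May 2022–October 2022: $10,030 + $9,350 + $9,930 + $14,600 + $37,380 + $35,950 = $117,240 (under)
June 2022–November 2022: $9,350 + $9,930 + $14,600 + $37,380 + $35,950 + $710 = $107,920 (under)
0 windows exceed the threshold.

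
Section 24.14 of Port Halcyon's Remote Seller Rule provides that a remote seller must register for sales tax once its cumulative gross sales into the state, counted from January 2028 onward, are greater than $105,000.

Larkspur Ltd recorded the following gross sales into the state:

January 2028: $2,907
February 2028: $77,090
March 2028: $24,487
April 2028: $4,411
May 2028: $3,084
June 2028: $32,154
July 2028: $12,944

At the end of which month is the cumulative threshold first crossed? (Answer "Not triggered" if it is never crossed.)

Through January 2028: $2,907
Through February 2028: $79,997
Through March 2028: $104,484
Through April 2028: $108,895 ← exceeds threshold

April 2028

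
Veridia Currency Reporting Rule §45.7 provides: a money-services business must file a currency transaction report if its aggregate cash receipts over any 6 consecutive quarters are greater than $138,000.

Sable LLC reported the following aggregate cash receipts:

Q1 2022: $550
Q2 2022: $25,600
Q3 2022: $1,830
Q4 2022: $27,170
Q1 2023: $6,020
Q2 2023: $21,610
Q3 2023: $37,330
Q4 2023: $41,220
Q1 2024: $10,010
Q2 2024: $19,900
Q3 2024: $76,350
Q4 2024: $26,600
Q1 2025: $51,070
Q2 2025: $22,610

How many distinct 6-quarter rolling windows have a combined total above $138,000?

Q1 2022–Q2 2023: $550 + $25,600 + $1,830 + $27,170 + $6,020 + $21,610 = $82,780 (under)
Q2 2022–Q3 2023: $25,600 + $1,830 + $27,170 + $6,020 + $21,610 + $37,330 = $119,560 (under)
Q3 2022–Q4 2023: $1,830 + $27,170 + $6,020 + $21,610 + $37,330 + $41,220 = $135,180 (under)
Q4 2022–Q1 2024: $27,170 + $6,020 + $21,610 + $37,330 + $41,220 + $10,010 = $143,360 (over)
Q1 2023–Q2 2024: $6,020 + $21,610 + $37,330 + $41,220 + $10,010 + $19,900 = $136,090 (under)
Q2 2023–Q3 2024: $21,610 + $37,330 + $41,220 + $10,010 + $19,900 + $76,350 = $206,420 (over)
Q3 2023–Q4 2024: $37,330 + $41,220 + $10,010 + $19,900 + $76,350 + $26,600 = $211,410 (over)
Q4 2023–Q1 2025: $41,220 + $10,010 + $19,900 + $76,350 + $26,600 + $51,070 = $225,150 (over)
Q1 2024–Q2 2025: $10,010 + $19,900 + $76,350 + $26,600 + $51,070 + $22,610 = $206,540 (over)
5 windows exceed the threshold.

5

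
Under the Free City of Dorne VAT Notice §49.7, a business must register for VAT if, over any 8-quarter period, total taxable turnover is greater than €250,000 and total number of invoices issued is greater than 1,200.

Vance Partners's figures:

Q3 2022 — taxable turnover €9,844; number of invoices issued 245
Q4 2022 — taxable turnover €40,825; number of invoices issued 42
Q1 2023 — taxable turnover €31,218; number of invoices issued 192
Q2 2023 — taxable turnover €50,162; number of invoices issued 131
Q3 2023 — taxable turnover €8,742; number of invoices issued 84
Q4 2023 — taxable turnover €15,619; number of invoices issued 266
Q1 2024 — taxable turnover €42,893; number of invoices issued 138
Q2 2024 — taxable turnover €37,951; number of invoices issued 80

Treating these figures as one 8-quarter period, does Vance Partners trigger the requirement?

No

Total taxable turnover: €9,844 + €40,825 + €31,218 + €50,162 + €8,742 + €15,619 + €42,893 + €37,951 = €237,254 (≤ €250,000).
Total number of invoices issued: 245 + 42 + 192 + 131 + 84 + 266 + 138 + 80 = 1,178 (≤ 1,200).
The test is 'and': the rule requires both, and at least one is not exceeded.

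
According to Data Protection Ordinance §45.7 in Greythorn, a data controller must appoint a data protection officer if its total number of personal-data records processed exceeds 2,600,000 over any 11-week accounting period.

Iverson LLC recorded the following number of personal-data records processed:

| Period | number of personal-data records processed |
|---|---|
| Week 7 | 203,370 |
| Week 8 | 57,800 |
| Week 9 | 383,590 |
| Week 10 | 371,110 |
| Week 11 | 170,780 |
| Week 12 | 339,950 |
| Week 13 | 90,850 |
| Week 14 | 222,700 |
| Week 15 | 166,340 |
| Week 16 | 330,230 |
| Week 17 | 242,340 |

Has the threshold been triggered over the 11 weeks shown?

No

Total number of personal-data records processed: 203,370 + 57,800 + 383,590 + 371,110 + 170,780 + 339,950 + 90,850 + 222,700 + 166,340 + 330,230 + 242,340 = 2,579,060.
2,579,060 ≤ 2,600,000, so the threshold is not exceeded.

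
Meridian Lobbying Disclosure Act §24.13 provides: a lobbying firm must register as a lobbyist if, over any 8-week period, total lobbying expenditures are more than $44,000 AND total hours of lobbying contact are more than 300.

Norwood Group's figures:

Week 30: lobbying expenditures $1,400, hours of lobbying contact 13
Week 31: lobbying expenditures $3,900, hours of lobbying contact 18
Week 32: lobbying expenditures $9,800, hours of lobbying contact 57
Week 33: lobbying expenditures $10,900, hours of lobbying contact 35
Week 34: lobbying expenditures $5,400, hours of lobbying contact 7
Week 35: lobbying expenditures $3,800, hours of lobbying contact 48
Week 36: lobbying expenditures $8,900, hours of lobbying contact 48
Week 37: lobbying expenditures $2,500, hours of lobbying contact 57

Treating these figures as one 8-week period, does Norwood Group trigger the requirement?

No

Total lobbying expenditures: $1,400 + $3,900 + $9,800 + $10,900 + $5,400 + $3,800 + $8,900 + $2,500 = $46,600 (> $44,000).
Total hours of lobbying contact: 13 + 18 + 57 + 35 + 7 + 48 + 48 + 57 = 283 (≤ 300).
The test is 'and': the rule requires both, and at least one is not exceeded.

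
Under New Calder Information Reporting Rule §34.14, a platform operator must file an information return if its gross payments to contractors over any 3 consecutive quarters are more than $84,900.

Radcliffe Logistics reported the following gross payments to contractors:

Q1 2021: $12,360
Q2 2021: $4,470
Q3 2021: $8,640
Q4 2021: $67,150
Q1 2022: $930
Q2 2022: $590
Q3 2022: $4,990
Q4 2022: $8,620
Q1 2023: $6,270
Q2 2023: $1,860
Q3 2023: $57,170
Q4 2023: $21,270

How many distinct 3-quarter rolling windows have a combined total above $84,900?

0

Q1 2021–Q3 2021: $12,360 + $4,470 + $8,640 = $25,470 (under)
Q2 2021–Q4 2021: $4,470 + $8,640 + $67,150 = $80,260 (under)
Q3 2021–Q1 2022: $8,640 + $67,150 + $930 = $76,720 (under)
Q4 2021–Q2 2022: $67,150 + $930 + $590 = $68,670 (under)
Q1 2022–Q3 2022: $930 + $590 + $4,990 = $6,510 (under)
Q2 2022–Q4 2022: $590 + $4,990 + $8,620 = $14,200 (under)
Q3 2022–Q1 2023: $4,990 + $8,620 + $6,270 = $19,880 (under)
Q4 2022–Q2 2023: $8,620 + $6,270 + $1,860 = $16,750 (under)
Q1 2023–Q3 2023: $6,270 + $1,860 + $57,170 = $65,300 (under)
Q2 2023–Q4 2023: $1,860 + $57,170 + $21,270 = $80,300 (under)
0 windows exceed the threshold.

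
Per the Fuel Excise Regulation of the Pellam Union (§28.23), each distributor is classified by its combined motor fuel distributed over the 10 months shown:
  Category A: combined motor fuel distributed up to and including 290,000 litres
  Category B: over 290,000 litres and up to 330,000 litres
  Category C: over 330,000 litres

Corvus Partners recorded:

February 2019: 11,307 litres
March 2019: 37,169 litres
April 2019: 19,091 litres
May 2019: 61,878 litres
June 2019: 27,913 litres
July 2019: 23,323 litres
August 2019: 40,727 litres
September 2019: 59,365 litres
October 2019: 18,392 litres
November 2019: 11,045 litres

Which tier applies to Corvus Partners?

Category B

Combined motor fuel distributed: 11,307 litres + 37,169 litres + 19,091 litres + 61,878 litres + 27,913 litres + 23,323 litres + 40,727 litres + 59,365 litres + 18,392 litres + 11,045 litres = 310,210 litres.
290,000 litres < 310,210 litres ≤ 330,000 litres, so Category B applies.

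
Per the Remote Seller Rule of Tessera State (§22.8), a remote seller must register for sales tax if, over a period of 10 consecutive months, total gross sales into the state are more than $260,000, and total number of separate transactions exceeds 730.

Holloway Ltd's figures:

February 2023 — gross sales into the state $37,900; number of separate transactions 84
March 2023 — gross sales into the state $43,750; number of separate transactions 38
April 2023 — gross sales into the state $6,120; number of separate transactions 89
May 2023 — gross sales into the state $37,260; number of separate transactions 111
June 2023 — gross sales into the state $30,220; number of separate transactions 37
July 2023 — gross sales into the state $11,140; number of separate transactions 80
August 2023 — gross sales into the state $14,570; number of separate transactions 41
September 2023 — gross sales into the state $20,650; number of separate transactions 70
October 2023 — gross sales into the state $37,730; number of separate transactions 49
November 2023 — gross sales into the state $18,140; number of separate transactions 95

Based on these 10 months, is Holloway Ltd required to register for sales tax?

Total gross sales into the state: $37,900 + $43,750 + $6,120 + $37,260 + $30,220 + $11,140 + $14,570 + $20,650 + $37,730 + $18,140 = $257,480 (≤ $260,000).
Total number of separate transactions: 84 + 38 + 89 + 111 + 37 + 80 + 41 + 70 + 49 + 95 = 694 (≤ 730).
The test is 'and': the rule requires both, and at least one is not exceeded.

No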